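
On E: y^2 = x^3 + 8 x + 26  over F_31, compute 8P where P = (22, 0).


k = 8 = 1000_2 (binary, LSB first: 0001)
Double-and-add from P = (22, 0):
  bit 0 = 0: acc unchanged = O
  bit 1 = 0: acc unchanged = O
  bit 2 = 0: acc unchanged = O
  bit 3 = 1: acc = O + O = O

8P = O


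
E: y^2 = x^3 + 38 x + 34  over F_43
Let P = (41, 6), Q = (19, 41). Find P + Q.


P != Q, so use the chord formula.
s = (y2 - y1) / (x2 - x1) = (35) / (21) mod 43 = 16
x3 = s^2 - x1 - x2 mod 43 = 16^2 - 41 - 19 = 24
y3 = s (x1 - x3) - y1 mod 43 = 16 * (41 - 24) - 6 = 8

P + Q = (24, 8)


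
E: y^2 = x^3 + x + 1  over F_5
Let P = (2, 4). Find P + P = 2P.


Doubling: s = (3 x1^2 + a) / (2 y1)
s = (3*2^2 + 1) / (2*4) mod 5 = 1
x3 = s^2 - 2 x1 mod 5 = 1^2 - 2*2 = 2
y3 = s (x1 - x3) - y1 mod 5 = 1 * (2 - 2) - 4 = 1

2P = (2, 1)


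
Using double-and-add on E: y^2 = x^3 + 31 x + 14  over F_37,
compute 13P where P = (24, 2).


k = 13 = 1101_2 (binary, LSB first: 1011)
Double-and-add from P = (24, 2):
  bit 0 = 1: acc = O + (24, 2) = (24, 2)
  bit 1 = 0: acc unchanged = (24, 2)
  bit 2 = 1: acc = (24, 2) + (30, 3) = (19, 5)
  bit 3 = 1: acc = (19, 5) + (2, 26) = (27, 31)

13P = (27, 31)


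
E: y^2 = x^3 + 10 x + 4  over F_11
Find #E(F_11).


For each x in F_11, count y with y^2 = x^3 + 10 x + 4 mod 11:
  x = 0: RHS = 4, y in [2, 9]  -> 2 point(s)
  x = 1: RHS = 4, y in [2, 9]  -> 2 point(s)
  x = 4: RHS = 9, y in [3, 8]  -> 2 point(s)
  x = 5: RHS = 3, y in [5, 6]  -> 2 point(s)
  x = 6: RHS = 5, y in [4, 7]  -> 2 point(s)
  x = 9: RHS = 9, y in [3, 8]  -> 2 point(s)
  x = 10: RHS = 4, y in [2, 9]  -> 2 point(s)
Affine points: 14. Add the point at infinity: total = 15.

#E(F_11) = 15


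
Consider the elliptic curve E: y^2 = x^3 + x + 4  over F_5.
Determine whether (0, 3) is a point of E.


Check whether y^2 = x^3 + 1 x + 4 (mod 5) for (x, y) = (0, 3).
LHS: y^2 = 3^2 mod 5 = 4
RHS: x^3 + 1 x + 4 = 0^3 + 1*0 + 4 mod 5 = 4
LHS = RHS

Yes, on the curve


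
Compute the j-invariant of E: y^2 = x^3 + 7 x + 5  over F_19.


Delta = -16(4 a^3 + 27 b^2) mod 19 = 4
-1728 * (4 a)^3 = -1728 * (4*7)^3 mod 19 = 7
j = 7 * 4^(-1) mod 19 = 16

j = 16 (mod 19)


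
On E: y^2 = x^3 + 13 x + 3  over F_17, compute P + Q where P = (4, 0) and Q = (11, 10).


P != Q, so use the chord formula.
s = (y2 - y1) / (x2 - x1) = (10) / (7) mod 17 = 16
x3 = s^2 - x1 - x2 mod 17 = 16^2 - 4 - 11 = 3
y3 = s (x1 - x3) - y1 mod 17 = 16 * (4 - 3) - 0 = 16

P + Q = (3, 16)


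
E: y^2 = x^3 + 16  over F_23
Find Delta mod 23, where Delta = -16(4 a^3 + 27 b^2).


4 a^3 + 27 b^2 = 4*0^3 + 27*16^2 = 0 + 6912 = 6912
Delta = -16 * (6912) = -110592
Delta mod 23 = 15

Delta = 15 (mod 23)


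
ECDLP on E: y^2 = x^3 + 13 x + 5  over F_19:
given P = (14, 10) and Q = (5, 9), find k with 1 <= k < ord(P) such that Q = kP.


Enumerate multiples of P until we hit Q = (5, 9):
  1P = (14, 10)
  2P = (2, 1)
  3P = (0, 10)
  4P = (5, 9)
Match found at i = 4.

k = 4


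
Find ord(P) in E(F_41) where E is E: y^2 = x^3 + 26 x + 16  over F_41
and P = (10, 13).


Compute successive multiples of P until we hit O:
  1P = (10, 13)
  2P = (13, 3)
  3P = (20, 34)
  4P = (15, 38)
  5P = (0, 37)
  6P = (22, 24)
  7P = (5, 36)
  8P = (16, 31)
  ... (continuing to 44P)
  44P = O

ord(P) = 44


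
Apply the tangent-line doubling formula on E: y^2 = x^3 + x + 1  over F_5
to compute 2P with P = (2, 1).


Doubling: s = (3 x1^2 + a) / (2 y1)
s = (3*2^2 + 1) / (2*1) mod 5 = 4
x3 = s^2 - 2 x1 mod 5 = 4^2 - 2*2 = 2
y3 = s (x1 - x3) - y1 mod 5 = 4 * (2 - 2) - 1 = 4

2P = (2, 4)


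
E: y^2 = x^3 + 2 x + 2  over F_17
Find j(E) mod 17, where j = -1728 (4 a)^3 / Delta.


Delta = -16(4 a^3 + 27 b^2) mod 17 = 4
-1728 * (4 a)^3 = -1728 * (4*2)^3 mod 17 = 12
j = 12 * 4^(-1) mod 17 = 3

j = 3 (mod 17)


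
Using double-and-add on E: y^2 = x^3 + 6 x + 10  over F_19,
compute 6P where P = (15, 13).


k = 6 = 110_2 (binary, LSB first: 011)
Double-and-add from P = (15, 13):
  bit 0 = 0: acc unchanged = O
  bit 1 = 1: acc = O + (14, 11) = (14, 11)
  bit 2 = 1: acc = (14, 11) + (17, 3) = (12, 9)

6P = (12, 9)


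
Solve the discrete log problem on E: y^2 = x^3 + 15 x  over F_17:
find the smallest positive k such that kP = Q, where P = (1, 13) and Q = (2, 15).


Enumerate multiples of P until we hit Q = (2, 15):
  1P = (1, 13)
  2P = (2, 2)
  3P = (16, 16)
  4P = (15, 8)
  5P = (0, 0)
  6P = (15, 9)
  7P = (16, 1)
  8P = (2, 15)
Match found at i = 8.

k = 8


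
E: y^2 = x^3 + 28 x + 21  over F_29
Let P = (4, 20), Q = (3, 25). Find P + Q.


P != Q, so use the chord formula.
s = (y2 - y1) / (x2 - x1) = (5) / (28) mod 29 = 24
x3 = s^2 - x1 - x2 mod 29 = 24^2 - 4 - 3 = 18
y3 = s (x1 - x3) - y1 mod 29 = 24 * (4 - 18) - 20 = 21

P + Q = (18, 21)


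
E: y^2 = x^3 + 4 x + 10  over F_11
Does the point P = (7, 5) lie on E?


Check whether y^2 = x^3 + 4 x + 10 (mod 11) for (x, y) = (7, 5).
LHS: y^2 = 5^2 mod 11 = 3
RHS: x^3 + 4 x + 10 = 7^3 + 4*7 + 10 mod 11 = 7
LHS != RHS

No, not on the curve


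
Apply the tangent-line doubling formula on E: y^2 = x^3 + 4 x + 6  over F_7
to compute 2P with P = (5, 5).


Doubling: s = (3 x1^2 + a) / (2 y1)
s = (3*5^2 + 4) / (2*5) mod 7 = 3
x3 = s^2 - 2 x1 mod 7 = 3^2 - 2*5 = 6
y3 = s (x1 - x3) - y1 mod 7 = 3 * (5 - 6) - 5 = 6

2P = (6, 6)


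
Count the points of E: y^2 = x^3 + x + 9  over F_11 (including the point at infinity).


For each x in F_11, count y with y^2 = x^3 + 1 x + 9 mod 11:
  x = 0: RHS = 9, y in [3, 8]  -> 2 point(s)
  x = 1: RHS = 0, y in [0]  -> 1 point(s)
  x = 4: RHS = 0, y in [0]  -> 1 point(s)
  x = 6: RHS = 0, y in [0]  -> 1 point(s)
  x = 8: RHS = 1, y in [1, 10]  -> 2 point(s)
Affine points: 7. Add the point at infinity: total = 8.

#E(F_11) = 8


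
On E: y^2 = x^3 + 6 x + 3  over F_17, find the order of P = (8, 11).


Compute successive multiples of P until we hit O:
  1P = (8, 11)
  2P = (14, 3)
  3P = (10, 3)
  4P = (15, 0)
  5P = (10, 14)
  6P = (14, 14)
  7P = (8, 6)
  8P = O

ord(P) = 8


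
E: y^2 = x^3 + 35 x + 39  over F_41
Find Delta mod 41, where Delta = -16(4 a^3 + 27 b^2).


4 a^3 + 27 b^2 = 4*35^3 + 27*39^2 = 171500 + 41067 = 212567
Delta = -16 * (212567) = -3401072
Delta mod 41 = 1

Delta = 1 (mod 41)


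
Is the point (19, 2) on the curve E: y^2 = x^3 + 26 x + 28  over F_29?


Check whether y^2 = x^3 + 26 x + 28 (mod 29) for (x, y) = (19, 2).
LHS: y^2 = 2^2 mod 29 = 4
RHS: x^3 + 26 x + 28 = 19^3 + 26*19 + 28 mod 29 = 15
LHS != RHS

No, not on the curve


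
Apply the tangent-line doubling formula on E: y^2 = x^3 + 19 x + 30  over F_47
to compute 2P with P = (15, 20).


Doubling: s = (3 x1^2 + a) / (2 y1)
s = (3*15^2 + 19) / (2*20) mod 47 = 15
x3 = s^2 - 2 x1 mod 47 = 15^2 - 2*15 = 7
y3 = s (x1 - x3) - y1 mod 47 = 15 * (15 - 7) - 20 = 6

2P = (7, 6)


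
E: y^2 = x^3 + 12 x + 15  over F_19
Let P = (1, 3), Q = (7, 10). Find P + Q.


P != Q, so use the chord formula.
s = (y2 - y1) / (x2 - x1) = (7) / (6) mod 19 = 17
x3 = s^2 - x1 - x2 mod 19 = 17^2 - 1 - 7 = 15
y3 = s (x1 - x3) - y1 mod 19 = 17 * (1 - 15) - 3 = 6

P + Q = (15, 6)


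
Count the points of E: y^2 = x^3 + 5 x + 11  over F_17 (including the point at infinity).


For each x in F_17, count y with y^2 = x^3 + 5 x + 11 mod 17:
  x = 1: RHS = 0, y in [0]  -> 1 point(s)
  x = 3: RHS = 2, y in [6, 11]  -> 2 point(s)
  x = 5: RHS = 8, y in [5, 12]  -> 2 point(s)
  x = 6: RHS = 2, y in [6, 11]  -> 2 point(s)
  x = 7: RHS = 15, y in [7, 10]  -> 2 point(s)
  x = 8: RHS = 2, y in [6, 11]  -> 2 point(s)
Affine points: 11. Add the point at infinity: total = 12.

#E(F_17) = 12


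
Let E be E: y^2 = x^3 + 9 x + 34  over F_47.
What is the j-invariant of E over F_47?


Delta = -16(4 a^3 + 27 b^2) mod 47 = 45
-1728 * (4 a)^3 = -1728 * (4*9)^3 mod 47 = 23
j = 23 * 45^(-1) mod 47 = 12

j = 12 (mod 47)


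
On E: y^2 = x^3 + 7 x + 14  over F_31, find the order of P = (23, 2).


Compute successive multiples of P until we hit O:
  1P = (23, 2)
  2P = (13, 15)
  3P = (28, 20)
  4P = (19, 0)
  5P = (28, 11)
  6P = (13, 16)
  7P = (23, 29)
  8P = O

ord(P) = 8


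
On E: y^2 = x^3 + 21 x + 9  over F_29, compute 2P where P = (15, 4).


k = 2 = 10_2 (binary, LSB first: 01)
Double-and-add from P = (15, 4):
  bit 0 = 0: acc unchanged = O
  bit 1 = 1: acc = O + (28, 25) = (28, 25)

2P = (28, 25)


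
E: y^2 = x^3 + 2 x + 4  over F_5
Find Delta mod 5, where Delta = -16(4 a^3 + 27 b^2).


4 a^3 + 27 b^2 = 4*2^3 + 27*4^2 = 32 + 432 = 464
Delta = -16 * (464) = -7424
Delta mod 5 = 1

Delta = 1 (mod 5)


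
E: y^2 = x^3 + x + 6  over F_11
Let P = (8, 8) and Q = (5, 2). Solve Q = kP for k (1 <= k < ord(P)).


Enumerate multiples of P until we hit Q = (5, 2):
  1P = (8, 8)
  2P = (7, 2)
  3P = (10, 2)
  4P = (2, 7)
  5P = (5, 9)
  6P = (3, 5)
  7P = (3, 6)
  8P = (5, 2)
Match found at i = 8.

k = 8


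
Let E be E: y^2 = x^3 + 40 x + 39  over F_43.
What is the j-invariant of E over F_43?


Delta = -16(4 a^3 + 27 b^2) mod 43 = 19
-1728 * (4 a)^3 = -1728 * (4*40)^3 mod 43 = 21
j = 21 * 19^(-1) mod 43 = 26

j = 26 (mod 43)


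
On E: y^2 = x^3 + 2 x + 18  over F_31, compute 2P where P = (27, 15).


Doubling: s = (3 x1^2 + a) / (2 y1)
s = (3*27^2 + 2) / (2*15) mod 31 = 12
x3 = s^2 - 2 x1 mod 31 = 12^2 - 2*27 = 28
y3 = s (x1 - x3) - y1 mod 31 = 12 * (27 - 28) - 15 = 4

2P = (28, 4)


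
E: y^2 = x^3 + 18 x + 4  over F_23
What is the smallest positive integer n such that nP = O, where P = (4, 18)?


Compute successive multiples of P until we hit O:
  1P = (4, 18)
  2P = (19, 12)
  3P = (2, 18)
  4P = (17, 5)
  5P = (3, 4)
  6P = (5, 14)
  7P = (7, 17)
  8P = (7, 6)
  ... (continuing to 15P)
  15P = O

ord(P) = 15


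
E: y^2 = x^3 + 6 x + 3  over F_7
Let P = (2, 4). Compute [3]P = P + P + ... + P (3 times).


k = 3 = 11_2 (binary, LSB first: 11)
Double-and-add from P = (2, 4):
  bit 0 = 1: acc = O + (2, 4) = (2, 4)
  bit 1 = 1: acc = (2, 4) + (5, 5) = (4, 0)

3P = (4, 0)


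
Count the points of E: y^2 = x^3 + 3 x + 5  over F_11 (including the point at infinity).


For each x in F_11, count y with y^2 = x^3 + 3 x + 5 mod 11:
  x = 0: RHS = 5, y in [4, 7]  -> 2 point(s)
  x = 1: RHS = 9, y in [3, 8]  -> 2 point(s)
  x = 4: RHS = 4, y in [2, 9]  -> 2 point(s)
  x = 10: RHS = 1, y in [1, 10]  -> 2 point(s)
Affine points: 8. Add the point at infinity: total = 9.

#E(F_11) = 9


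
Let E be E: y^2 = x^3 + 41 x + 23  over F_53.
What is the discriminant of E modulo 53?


4 a^3 + 27 b^2 = 4*41^3 + 27*23^2 = 275684 + 14283 = 289967
Delta = -16 * (289967) = -4639472
Delta mod 53 = 42

Delta = 42 (mod 53)


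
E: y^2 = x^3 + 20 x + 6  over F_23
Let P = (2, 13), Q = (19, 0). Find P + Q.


P != Q, so use the chord formula.
s = (y2 - y1) / (x2 - x1) = (10) / (17) mod 23 = 6
x3 = s^2 - x1 - x2 mod 23 = 6^2 - 2 - 19 = 15
y3 = s (x1 - x3) - y1 mod 23 = 6 * (2 - 15) - 13 = 1

P + Q = (15, 1)


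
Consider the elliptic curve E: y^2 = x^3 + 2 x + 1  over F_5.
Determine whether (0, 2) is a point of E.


Check whether y^2 = x^3 + 2 x + 1 (mod 5) for (x, y) = (0, 2).
LHS: y^2 = 2^2 mod 5 = 4
RHS: x^3 + 2 x + 1 = 0^3 + 2*0 + 1 mod 5 = 1
LHS != RHS

No, not on the curve


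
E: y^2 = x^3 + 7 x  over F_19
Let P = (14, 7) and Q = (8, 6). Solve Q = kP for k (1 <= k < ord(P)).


Enumerate multiples of P until we hit Q = (8, 6):
  1P = (14, 7)
  2P = (16, 3)
  3P = (12, 8)
  4P = (17, 4)
  5P = (8, 6)
Match found at i = 5.

k = 5


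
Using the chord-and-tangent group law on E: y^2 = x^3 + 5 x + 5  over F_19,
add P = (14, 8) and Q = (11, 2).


P != Q, so use the chord formula.
s = (y2 - y1) / (x2 - x1) = (13) / (16) mod 19 = 2
x3 = s^2 - x1 - x2 mod 19 = 2^2 - 14 - 11 = 17
y3 = s (x1 - x3) - y1 mod 19 = 2 * (14 - 17) - 8 = 5

P + Q = (17, 5)


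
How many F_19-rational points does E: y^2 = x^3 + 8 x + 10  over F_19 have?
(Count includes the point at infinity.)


For each x in F_19, count y with y^2 = x^3 + 8 x + 10 mod 19:
  x = 1: RHS = 0, y in [0]  -> 1 point(s)
  x = 3: RHS = 4, y in [2, 17]  -> 2 point(s)
  x = 4: RHS = 11, y in [7, 12]  -> 2 point(s)
  x = 5: RHS = 4, y in [2, 17]  -> 2 point(s)
  x = 8: RHS = 16, y in [4, 15]  -> 2 point(s)
  x = 10: RHS = 7, y in [8, 11]  -> 2 point(s)
  x = 11: RHS = 4, y in [2, 17]  -> 2 point(s)
  x = 14: RHS = 16, y in [4, 15]  -> 2 point(s)
  x = 15: RHS = 9, y in [3, 16]  -> 2 point(s)
  x = 16: RHS = 16, y in [4, 15]  -> 2 point(s)
  x = 17: RHS = 5, y in [9, 10]  -> 2 point(s)
  x = 18: RHS = 1, y in [1, 18]  -> 2 point(s)
Affine points: 23. Add the point at infinity: total = 24.

#E(F_19) = 24


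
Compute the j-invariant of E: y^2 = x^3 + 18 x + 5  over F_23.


Delta = -16(4 a^3 + 27 b^2) mod 23 = 6
-1728 * (4 a)^3 = -1728 * (4*18)^3 mod 23 = 11
j = 11 * 6^(-1) mod 23 = 21

j = 21 (mod 23)


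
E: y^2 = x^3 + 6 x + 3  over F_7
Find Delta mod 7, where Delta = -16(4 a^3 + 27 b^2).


4 a^3 + 27 b^2 = 4*6^3 + 27*3^2 = 864 + 243 = 1107
Delta = -16 * (1107) = -17712
Delta mod 7 = 5

Delta = 5 (mod 7)


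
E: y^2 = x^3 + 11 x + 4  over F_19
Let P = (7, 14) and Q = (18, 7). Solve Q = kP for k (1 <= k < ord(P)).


Enumerate multiples of P until we hit Q = (18, 7):
  1P = (7, 14)
  2P = (16, 18)
  3P = (3, 11)
  4P = (6, 1)
  5P = (4, 6)
  6P = (13, 8)
  7P = (0, 17)
  8P = (18, 7)
Match found at i = 8.

k = 8


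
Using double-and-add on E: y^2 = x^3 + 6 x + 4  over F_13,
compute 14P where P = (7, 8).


k = 14 = 1110_2 (binary, LSB first: 0111)
Double-and-add from P = (7, 8):
  bit 0 = 0: acc unchanged = O
  bit 1 = 1: acc = O + (0, 11) = (0, 11)
  bit 2 = 1: acc = (0, 11) + (12, 7) = (4, 12)
  bit 3 = 1: acc = (4, 12) + (5, 4) = (3, 6)

14P = (3, 6)


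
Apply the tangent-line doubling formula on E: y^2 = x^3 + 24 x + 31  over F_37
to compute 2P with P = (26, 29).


Doubling: s = (3 x1^2 + a) / (2 y1)
s = (3*26^2 + 24) / (2*29) mod 37 = 29
x3 = s^2 - 2 x1 mod 37 = 29^2 - 2*26 = 12
y3 = s (x1 - x3) - y1 mod 37 = 29 * (26 - 12) - 29 = 7

2P = (12, 7)


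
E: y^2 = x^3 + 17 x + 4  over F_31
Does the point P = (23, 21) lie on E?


Check whether y^2 = x^3 + 17 x + 4 (mod 31) for (x, y) = (23, 21).
LHS: y^2 = 21^2 mod 31 = 7
RHS: x^3 + 17 x + 4 = 23^3 + 17*23 + 4 mod 31 = 7
LHS = RHS

Yes, on the curve


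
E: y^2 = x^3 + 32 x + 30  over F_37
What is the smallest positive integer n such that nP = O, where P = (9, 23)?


Compute successive multiples of P until we hit O:
  1P = (9, 23)
  2P = (8, 24)
  3P = (21, 26)
  4P = (14, 22)
  5P = (17, 23)
  6P = (11, 14)
  7P = (28, 7)
  8P = (25, 8)
  ... (continuing to 20P)
  20P = O

ord(P) = 20


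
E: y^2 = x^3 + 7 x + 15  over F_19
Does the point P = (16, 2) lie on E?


Check whether y^2 = x^3 + 7 x + 15 (mod 19) for (x, y) = (16, 2).
LHS: y^2 = 2^2 mod 19 = 4
RHS: x^3 + 7 x + 15 = 16^3 + 7*16 + 15 mod 19 = 5
LHS != RHS

No, not on the curve


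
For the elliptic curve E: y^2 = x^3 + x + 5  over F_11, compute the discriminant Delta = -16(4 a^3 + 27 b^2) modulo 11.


4 a^3 + 27 b^2 = 4*1^3 + 27*5^2 = 4 + 675 = 679
Delta = -16 * (679) = -10864
Delta mod 11 = 4

Delta = 4 (mod 11)


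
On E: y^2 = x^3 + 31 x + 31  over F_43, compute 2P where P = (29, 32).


Doubling: s = (3 x1^2 + a) / (2 y1)
s = (3*29^2 + 31) / (2*32) mod 43 = 9
x3 = s^2 - 2 x1 mod 43 = 9^2 - 2*29 = 23
y3 = s (x1 - x3) - y1 mod 43 = 9 * (29 - 23) - 32 = 22

2P = (23, 22)


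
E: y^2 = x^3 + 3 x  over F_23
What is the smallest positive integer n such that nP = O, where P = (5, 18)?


Compute successive multiples of P until we hit O:
  1P = (5, 18)
  2P = (3, 17)
  3P = (21, 20)
  4P = (6, 2)
  5P = (15, 4)
  6P = (16, 2)
  7P = (14, 16)
  8P = (12, 4)
  ... (continuing to 24P)
  24P = O

ord(P) = 24


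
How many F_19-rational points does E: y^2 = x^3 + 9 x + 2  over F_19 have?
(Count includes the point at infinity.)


For each x in F_19, count y with y^2 = x^3 + 9 x + 2 mod 19:
  x = 2: RHS = 9, y in [3, 16]  -> 2 point(s)
  x = 4: RHS = 7, y in [8, 11]  -> 2 point(s)
  x = 5: RHS = 1, y in [1, 18]  -> 2 point(s)
  x = 6: RHS = 6, y in [5, 14]  -> 2 point(s)
  x = 7: RHS = 9, y in [3, 16]  -> 2 point(s)
  x = 8: RHS = 16, y in [4, 15]  -> 2 point(s)
  x = 10: RHS = 9, y in [3, 16]  -> 2 point(s)
  x = 11: RHS = 7, y in [8, 11]  -> 2 point(s)
  x = 13: RHS = 17, y in [6, 13]  -> 2 point(s)
  x = 15: RHS = 16, y in [4, 15]  -> 2 point(s)
  x = 16: RHS = 5, y in [9, 10]  -> 2 point(s)
  x = 18: RHS = 11, y in [7, 12]  -> 2 point(s)
Affine points: 24. Add the point at infinity: total = 25.

#E(F_19) = 25


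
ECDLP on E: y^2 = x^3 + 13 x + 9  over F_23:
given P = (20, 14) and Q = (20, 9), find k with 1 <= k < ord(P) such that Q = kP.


Enumerate multiples of P until we hit Q = (20, 9):
  1P = (20, 14)
  2P = (1, 0)
  3P = (20, 9)
Match found at i = 3.

k = 3


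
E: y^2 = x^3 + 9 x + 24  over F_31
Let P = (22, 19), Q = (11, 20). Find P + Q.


P != Q, so use the chord formula.
s = (y2 - y1) / (x2 - x1) = (1) / (20) mod 31 = 14
x3 = s^2 - x1 - x2 mod 31 = 14^2 - 22 - 11 = 8
y3 = s (x1 - x3) - y1 mod 31 = 14 * (22 - 8) - 19 = 22

P + Q = (8, 22)


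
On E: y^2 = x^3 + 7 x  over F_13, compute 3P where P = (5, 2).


k = 3 = 11_2 (binary, LSB first: 11)
Double-and-add from P = (5, 2):
  bit 0 = 1: acc = O + (5, 2) = (5, 2)
  bit 1 = 1: acc = (5, 2) + (4, 12) = (0, 0)

3P = (0, 0)


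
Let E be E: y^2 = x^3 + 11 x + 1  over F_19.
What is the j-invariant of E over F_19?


Delta = -16(4 a^3 + 27 b^2) mod 19 = 17
-1728 * (4 a)^3 = -1728 * (4*11)^3 mod 19 = 7
j = 7 * 17^(-1) mod 19 = 6

j = 6 (mod 19)


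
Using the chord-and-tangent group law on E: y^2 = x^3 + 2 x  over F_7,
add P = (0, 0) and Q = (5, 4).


P != Q, so use the chord formula.
s = (y2 - y1) / (x2 - x1) = (4) / (5) mod 7 = 5
x3 = s^2 - x1 - x2 mod 7 = 5^2 - 0 - 5 = 6
y3 = s (x1 - x3) - y1 mod 7 = 5 * (0 - 6) - 0 = 5

P + Q = (6, 5)


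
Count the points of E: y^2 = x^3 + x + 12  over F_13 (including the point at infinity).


For each x in F_13, count y with y^2 = x^3 + 1 x + 12 mod 13:
  x = 0: RHS = 12, y in [5, 8]  -> 2 point(s)
  x = 1: RHS = 1, y in [1, 12]  -> 2 point(s)
  x = 2: RHS = 9, y in [3, 10]  -> 2 point(s)
  x = 3: RHS = 3, y in [4, 9]  -> 2 point(s)
  x = 5: RHS = 12, y in [5, 8]  -> 2 point(s)
  x = 6: RHS = 0, y in [0]  -> 1 point(s)
  x = 8: RHS = 12, y in [5, 8]  -> 2 point(s)
  x = 9: RHS = 9, y in [3, 10]  -> 2 point(s)
  x = 12: RHS = 10, y in [6, 7]  -> 2 point(s)
Affine points: 17. Add the point at infinity: total = 18.

#E(F_13) = 18


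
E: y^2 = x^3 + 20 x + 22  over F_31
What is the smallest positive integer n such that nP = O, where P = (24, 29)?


Compute successive multiples of P until we hit O:
  1P = (24, 29)
  2P = (23, 30)
  3P = (16, 25)
  4P = (30, 30)
  5P = (2, 16)
  6P = (9, 1)
  7P = (3, 4)
  8P = (18, 18)
  ... (continuing to 36P)
  36P = O

ord(P) = 36


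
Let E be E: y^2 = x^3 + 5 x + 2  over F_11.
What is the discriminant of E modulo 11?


4 a^3 + 27 b^2 = 4*5^3 + 27*2^2 = 500 + 108 = 608
Delta = -16 * (608) = -9728
Delta mod 11 = 7

Delta = 7 (mod 11)


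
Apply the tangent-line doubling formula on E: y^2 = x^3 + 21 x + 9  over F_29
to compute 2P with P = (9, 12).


Doubling: s = (3 x1^2 + a) / (2 y1)
s = (3*9^2 + 21) / (2*12) mod 29 = 11
x3 = s^2 - 2 x1 mod 29 = 11^2 - 2*9 = 16
y3 = s (x1 - x3) - y1 mod 29 = 11 * (9 - 16) - 12 = 27

2P = (16, 27)


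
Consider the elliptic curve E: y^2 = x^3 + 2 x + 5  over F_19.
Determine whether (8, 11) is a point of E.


Check whether y^2 = x^3 + 2 x + 5 (mod 19) for (x, y) = (8, 11).
LHS: y^2 = 11^2 mod 19 = 7
RHS: x^3 + 2 x + 5 = 8^3 + 2*8 + 5 mod 19 = 1
LHS != RHS

No, not on the curve


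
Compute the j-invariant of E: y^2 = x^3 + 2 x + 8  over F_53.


Delta = -16(4 a^3 + 27 b^2) mod 53 = 36
-1728 * (4 a)^3 = -1728 * (4*2)^3 mod 53 = 46
j = 46 * 36^(-1) mod 53 = 16

j = 16 (mod 53)


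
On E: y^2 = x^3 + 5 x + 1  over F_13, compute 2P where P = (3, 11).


k = 2 = 10_2 (binary, LSB first: 01)
Double-and-add from P = (3, 11):
  bit 0 = 0: acc unchanged = O
  bit 1 = 1: acc = O + (6, 0) = (6, 0)

2P = (6, 0)


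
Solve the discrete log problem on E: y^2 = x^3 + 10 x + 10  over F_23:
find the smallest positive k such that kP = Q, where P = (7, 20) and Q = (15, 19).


Enumerate multiples of P until we hit Q = (15, 19):
  1P = (7, 20)
  2P = (12, 15)
  3P = (5, 1)
  4P = (15, 19)
Match found at i = 4.

k = 4


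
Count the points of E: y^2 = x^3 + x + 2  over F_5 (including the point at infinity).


For each x in F_5, count y with y^2 = x^3 + 1 x + 2 mod 5:
  x = 1: RHS = 4, y in [2, 3]  -> 2 point(s)
  x = 4: RHS = 0, y in [0]  -> 1 point(s)
Affine points: 3. Add the point at infinity: total = 4.

#E(F_5) = 4


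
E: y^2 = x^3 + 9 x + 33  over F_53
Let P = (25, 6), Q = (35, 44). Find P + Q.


P != Q, so use the chord formula.
s = (y2 - y1) / (x2 - x1) = (38) / (10) mod 53 = 25
x3 = s^2 - x1 - x2 mod 53 = 25^2 - 25 - 35 = 35
y3 = s (x1 - x3) - y1 mod 53 = 25 * (25 - 35) - 6 = 9

P + Q = (35, 9)


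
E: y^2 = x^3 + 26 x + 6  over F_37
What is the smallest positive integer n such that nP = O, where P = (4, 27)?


Compute successive multiples of P until we hit O:
  1P = (4, 27)
  2P = (29, 10)
  3P = (15, 16)
  4P = (19, 25)
  5P = (3, 0)
  6P = (19, 12)
  7P = (15, 21)
  8P = (29, 27)
  ... (continuing to 10P)
  10P = O

ord(P) = 10


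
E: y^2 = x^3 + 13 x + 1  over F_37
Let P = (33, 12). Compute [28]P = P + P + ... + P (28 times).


k = 28 = 11100_2 (binary, LSB first: 00111)
Double-and-add from P = (33, 12):
  bit 0 = 0: acc unchanged = O
  bit 1 = 0: acc unchanged = O
  bit 2 = 1: acc = O + (30, 23) = (30, 23)
  bit 3 = 1: acc = (30, 23) + (24, 22) = (19, 22)
  bit 4 = 1: acc = (19, 22) + (14, 2) = (20, 11)

28P = (20, 11)


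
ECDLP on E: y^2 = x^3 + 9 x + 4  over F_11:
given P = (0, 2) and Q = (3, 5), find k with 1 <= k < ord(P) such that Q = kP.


Enumerate multiples of P until we hit Q = (3, 5):
  1P = (0, 2)
  2P = (3, 5)
Match found at i = 2.

k = 2


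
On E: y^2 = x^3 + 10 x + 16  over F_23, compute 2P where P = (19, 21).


Doubling: s = (3 x1^2 + a) / (2 y1)
s = (3*19^2 + 10) / (2*21) mod 23 = 20
x3 = s^2 - 2 x1 mod 23 = 20^2 - 2*19 = 17
y3 = s (x1 - x3) - y1 mod 23 = 20 * (19 - 17) - 21 = 19

2P = (17, 19)


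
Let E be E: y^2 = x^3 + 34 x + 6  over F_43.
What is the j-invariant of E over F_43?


Delta = -16(4 a^3 + 27 b^2) mod 43 = 15
-1728 * (4 a)^3 = -1728 * (4*34)^3 mod 43 = 8
j = 8 * 15^(-1) mod 43 = 12

j = 12 (mod 43)


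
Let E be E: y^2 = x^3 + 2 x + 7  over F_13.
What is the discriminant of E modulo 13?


4 a^3 + 27 b^2 = 4*2^3 + 27*7^2 = 32 + 1323 = 1355
Delta = -16 * (1355) = -21680
Delta mod 13 = 4

Delta = 4 (mod 13)


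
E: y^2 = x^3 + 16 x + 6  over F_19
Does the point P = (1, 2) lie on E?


Check whether y^2 = x^3 + 16 x + 6 (mod 19) for (x, y) = (1, 2).
LHS: y^2 = 2^2 mod 19 = 4
RHS: x^3 + 16 x + 6 = 1^3 + 16*1 + 6 mod 19 = 4
LHS = RHS

Yes, on the curve


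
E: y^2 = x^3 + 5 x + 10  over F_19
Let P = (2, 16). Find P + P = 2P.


Doubling: s = (3 x1^2 + a) / (2 y1)
s = (3*2^2 + 5) / (2*16) mod 19 = 13
x3 = s^2 - 2 x1 mod 19 = 13^2 - 2*2 = 13
y3 = s (x1 - x3) - y1 mod 19 = 13 * (2 - 13) - 16 = 12

2P = (13, 12)


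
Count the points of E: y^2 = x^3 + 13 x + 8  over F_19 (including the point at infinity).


For each x in F_19, count y with y^2 = x^3 + 13 x + 8 mod 19:
  x = 2: RHS = 4, y in [2, 17]  -> 2 point(s)
  x = 3: RHS = 17, y in [6, 13]  -> 2 point(s)
  x = 6: RHS = 17, y in [6, 13]  -> 2 point(s)
  x = 7: RHS = 5, y in [9, 10]  -> 2 point(s)
  x = 8: RHS = 16, y in [4, 15]  -> 2 point(s)
  x = 10: RHS = 17, y in [6, 13]  -> 2 point(s)
  x = 11: RHS = 0, y in [0]  -> 1 point(s)
  x = 12: RHS = 11, y in [7, 12]  -> 2 point(s)
  x = 15: RHS = 6, y in [5, 14]  -> 2 point(s)
Affine points: 17. Add the point at infinity: total = 18.

#E(F_19) = 18


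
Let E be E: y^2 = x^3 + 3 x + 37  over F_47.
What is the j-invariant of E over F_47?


Delta = -16(4 a^3 + 27 b^2) mod 47 = 4
-1728 * (4 a)^3 = -1728 * (4*3)^3 mod 47 = 20
j = 20 * 4^(-1) mod 47 = 5

j = 5 (mod 47)


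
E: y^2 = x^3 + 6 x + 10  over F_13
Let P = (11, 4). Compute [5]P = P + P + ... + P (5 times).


k = 5 = 101_2 (binary, LSB first: 101)
Double-and-add from P = (11, 4):
  bit 0 = 1: acc = O + (11, 4) = (11, 4)
  bit 1 = 0: acc unchanged = (11, 4)
  bit 2 = 1: acc = (11, 4) + (0, 6) = (3, 4)

5P = (3, 4)


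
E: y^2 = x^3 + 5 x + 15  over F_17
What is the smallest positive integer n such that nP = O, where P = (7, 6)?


Compute successive multiples of P until we hit O:
  1P = (7, 6)
  2P = (1, 2)
  3P = (0, 10)
  4P = (2, 13)
  5P = (12, 1)
  6P = (16, 3)
  7P = (13, 13)
  8P = (13, 4)
  ... (continuing to 15P)
  15P = O

ord(P) = 15


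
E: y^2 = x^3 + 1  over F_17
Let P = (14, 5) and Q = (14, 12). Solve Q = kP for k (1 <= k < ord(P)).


Enumerate multiples of P until we hit Q = (14, 12):
  1P = (14, 5)
  2P = (7, 2)
  3P = (0, 1)
  4P = (1, 6)
  5P = (1, 11)
  6P = (0, 16)
  7P = (7, 15)
  8P = (14, 12)
Match found at i = 8.

k = 8


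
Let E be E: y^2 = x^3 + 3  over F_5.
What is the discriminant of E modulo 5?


4 a^3 + 27 b^2 = 4*0^3 + 27*3^2 = 0 + 243 = 243
Delta = -16 * (243) = -3888
Delta mod 5 = 2

Delta = 2 (mod 5)


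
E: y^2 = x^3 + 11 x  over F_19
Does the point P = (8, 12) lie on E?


Check whether y^2 = x^3 + 11 x + 0 (mod 19) for (x, y) = (8, 12).
LHS: y^2 = 12^2 mod 19 = 11
RHS: x^3 + 11 x + 0 = 8^3 + 11*8 + 0 mod 19 = 11
LHS = RHS

Yes, on the curve


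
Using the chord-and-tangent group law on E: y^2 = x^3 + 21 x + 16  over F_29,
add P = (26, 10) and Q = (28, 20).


P != Q, so use the chord formula.
s = (y2 - y1) / (x2 - x1) = (10) / (2) mod 29 = 5
x3 = s^2 - x1 - x2 mod 29 = 5^2 - 26 - 28 = 0
y3 = s (x1 - x3) - y1 mod 29 = 5 * (26 - 0) - 10 = 4

P + Q = (0, 4)


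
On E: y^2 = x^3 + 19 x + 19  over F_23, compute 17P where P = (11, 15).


k = 17 = 10001_2 (binary, LSB first: 10001)
Double-and-add from P = (11, 15):
  bit 0 = 1: acc = O + (11, 15) = (11, 15)
  bit 1 = 0: acc unchanged = (11, 15)
  bit 2 = 0: acc unchanged = (11, 15)
  bit 3 = 0: acc unchanged = (11, 15)
  bit 4 = 1: acc = (11, 15) + (1, 19) = (13, 18)

17P = (13, 18)


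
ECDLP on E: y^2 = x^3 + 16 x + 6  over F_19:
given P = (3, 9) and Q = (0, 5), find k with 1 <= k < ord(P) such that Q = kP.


Enumerate multiples of P until we hit Q = (0, 5):
  1P = (3, 9)
  2P = (0, 14)
  3P = (4, 18)
  4P = (17, 17)
  5P = (16, 8)
  6P = (9, 9)
  7P = (7, 10)
  8P = (15, 7)
  9P = (10, 8)
  10P = (13, 6)
  11P = (1, 17)
  12P = (12, 8)
  13P = (8, 0)
  14P = (12, 11)
  15P = (1, 2)
  16P = (13, 13)
  17P = (10, 11)
  18P = (15, 12)
  19P = (7, 9)
  20P = (9, 10)
  21P = (16, 11)
  22P = (17, 2)
  23P = (4, 1)
  24P = (0, 5)
Match found at i = 24.

k = 24


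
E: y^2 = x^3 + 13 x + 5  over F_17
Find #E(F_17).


For each x in F_17, count y with y^2 = x^3 + 13 x + 5 mod 17:
  x = 1: RHS = 2, y in [6, 11]  -> 2 point(s)
  x = 4: RHS = 2, y in [6, 11]  -> 2 point(s)
  x = 5: RHS = 8, y in [5, 12]  -> 2 point(s)
  x = 8: RHS = 9, y in [3, 14]  -> 2 point(s)
  x = 9: RHS = 1, y in [1, 16]  -> 2 point(s)
  x = 10: RHS = 13, y in [8, 9]  -> 2 point(s)
  x = 11: RHS = 0, y in [0]  -> 1 point(s)
  x = 12: RHS = 2, y in [6, 11]  -> 2 point(s)
  x = 13: RHS = 8, y in [5, 12]  -> 2 point(s)
  x = 16: RHS = 8, y in [5, 12]  -> 2 point(s)
Affine points: 19. Add the point at infinity: total = 20.

#E(F_17) = 20


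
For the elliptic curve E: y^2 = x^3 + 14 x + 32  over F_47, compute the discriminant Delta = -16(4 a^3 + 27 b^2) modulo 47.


4 a^3 + 27 b^2 = 4*14^3 + 27*32^2 = 10976 + 27648 = 38624
Delta = -16 * (38624) = -617984
Delta mod 47 = 19

Delta = 19 (mod 47)


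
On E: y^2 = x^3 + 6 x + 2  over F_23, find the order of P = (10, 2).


Compute successive multiples of P until we hit O:
  1P = (10, 2)
  2P = (19, 11)
  3P = (18, 13)
  4P = (3, 22)
  5P = (13, 0)
  6P = (3, 1)
  7P = (18, 10)
  8P = (19, 12)
  ... (continuing to 10P)
  10P = O

ord(P) = 10


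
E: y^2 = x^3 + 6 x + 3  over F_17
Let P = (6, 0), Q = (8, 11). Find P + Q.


P != Q, so use the chord formula.
s = (y2 - y1) / (x2 - x1) = (11) / (2) mod 17 = 14
x3 = s^2 - x1 - x2 mod 17 = 14^2 - 6 - 8 = 12
y3 = s (x1 - x3) - y1 mod 17 = 14 * (6 - 12) - 0 = 1

P + Q = (12, 1)


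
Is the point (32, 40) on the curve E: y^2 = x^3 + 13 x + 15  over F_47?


Check whether y^2 = x^3 + 13 x + 15 (mod 47) for (x, y) = (32, 40).
LHS: y^2 = 40^2 mod 47 = 2
RHS: x^3 + 13 x + 15 = 32^3 + 13*32 + 15 mod 47 = 17
LHS != RHS

No, not on the curve


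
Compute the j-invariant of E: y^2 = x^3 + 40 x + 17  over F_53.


Delta = -16(4 a^3 + 27 b^2) mod 53 = 19
-1728 * (4 a)^3 = -1728 * (4*40)^3 mod 53 = 21
j = 21 * 19^(-1) mod 53 = 29

j = 29 (mod 53)


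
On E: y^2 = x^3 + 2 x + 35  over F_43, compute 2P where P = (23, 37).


Doubling: s = (3 x1^2 + a) / (2 y1)
s = (3*23^2 + 2) / (2*37) mod 43 = 36
x3 = s^2 - 2 x1 mod 43 = 36^2 - 2*23 = 3
y3 = s (x1 - x3) - y1 mod 43 = 36 * (23 - 3) - 37 = 38

2P = (3, 38)


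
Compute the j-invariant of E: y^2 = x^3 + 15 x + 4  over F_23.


Delta = -16(4 a^3 + 27 b^2) mod 23 = 4
-1728 * (4 a)^3 = -1728 * (4*15)^3 mod 23 = 2
j = 2 * 4^(-1) mod 23 = 12

j = 12 (mod 23)


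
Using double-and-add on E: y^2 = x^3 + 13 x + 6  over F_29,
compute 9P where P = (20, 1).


k = 9 = 1001_2 (binary, LSB first: 1001)
Double-and-add from P = (20, 1):
  bit 0 = 1: acc = O + (20, 1) = (20, 1)
  bit 1 = 0: acc unchanged = (20, 1)
  bit 2 = 0: acc unchanged = (20, 1)
  bit 3 = 1: acc = (20, 1) + (0, 21) = (10, 18)

9P = (10, 18)


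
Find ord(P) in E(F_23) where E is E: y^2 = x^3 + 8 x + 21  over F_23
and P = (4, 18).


Compute successive multiples of P until we hit O:
  1P = (4, 18)
  2P = (16, 17)
  3P = (7, 11)
  4P = (20, 4)
  5P = (3, 7)
  6P = (22, 14)
  7P = (5, 18)
  8P = (14, 5)
  ... (continuing to 19P)
  19P = O

ord(P) = 19


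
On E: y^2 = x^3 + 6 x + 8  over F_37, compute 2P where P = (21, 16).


Doubling: s = (3 x1^2 + a) / (2 y1)
s = (3*21^2 + 6) / (2*16) mod 37 = 8
x3 = s^2 - 2 x1 mod 37 = 8^2 - 2*21 = 22
y3 = s (x1 - x3) - y1 mod 37 = 8 * (21 - 22) - 16 = 13

2P = (22, 13)


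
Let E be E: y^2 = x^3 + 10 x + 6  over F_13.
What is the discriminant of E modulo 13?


4 a^3 + 27 b^2 = 4*10^3 + 27*6^2 = 4000 + 972 = 4972
Delta = -16 * (4972) = -79552
Delta mod 13 = 8

Delta = 8 (mod 13)


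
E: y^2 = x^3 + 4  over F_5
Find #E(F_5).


For each x in F_5, count y with y^2 = x^3 + 0 x + 4 mod 5:
  x = 0: RHS = 4, y in [2, 3]  -> 2 point(s)
  x = 1: RHS = 0, y in [0]  -> 1 point(s)
  x = 3: RHS = 1, y in [1, 4]  -> 2 point(s)
Affine points: 5. Add the point at infinity: total = 6.

#E(F_5) = 6


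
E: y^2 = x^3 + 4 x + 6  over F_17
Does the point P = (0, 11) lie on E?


Check whether y^2 = x^3 + 4 x + 6 (mod 17) for (x, y) = (0, 11).
LHS: y^2 = 11^2 mod 17 = 2
RHS: x^3 + 4 x + 6 = 0^3 + 4*0 + 6 mod 17 = 6
LHS != RHS

No, not on the curve


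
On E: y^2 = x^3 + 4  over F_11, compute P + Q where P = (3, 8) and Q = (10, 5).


P != Q, so use the chord formula.
s = (y2 - y1) / (x2 - x1) = (8) / (7) mod 11 = 9
x3 = s^2 - x1 - x2 mod 11 = 9^2 - 3 - 10 = 2
y3 = s (x1 - x3) - y1 mod 11 = 9 * (3 - 2) - 8 = 1

P + Q = (2, 1)


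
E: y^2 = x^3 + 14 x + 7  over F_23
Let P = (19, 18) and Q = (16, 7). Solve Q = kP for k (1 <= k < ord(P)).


Enumerate multiples of P until we hit Q = (16, 7):
  1P = (19, 18)
  2P = (17, 11)
  3P = (5, 8)
  4P = (15, 21)
  5P = (14, 7)
  6P = (16, 7)
Match found at i = 6.

k = 6


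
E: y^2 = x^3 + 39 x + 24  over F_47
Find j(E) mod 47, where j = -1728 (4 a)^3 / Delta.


Delta = -16(4 a^3 + 27 b^2) mod 47 = 42
-1728 * (4 a)^3 = -1728 * (4*39)^3 mod 47 = 42
j = 42 * 42^(-1) mod 47 = 1

j = 1 (mod 47)


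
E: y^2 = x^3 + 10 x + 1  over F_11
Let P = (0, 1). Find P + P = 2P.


Doubling: s = (3 x1^2 + a) / (2 y1)
s = (3*0^2 + 10) / (2*1) mod 11 = 5
x3 = s^2 - 2 x1 mod 11 = 5^2 - 2*0 = 3
y3 = s (x1 - x3) - y1 mod 11 = 5 * (0 - 3) - 1 = 6

2P = (3, 6)


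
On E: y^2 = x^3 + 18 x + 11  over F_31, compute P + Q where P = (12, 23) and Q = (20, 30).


P != Q, so use the chord formula.
s = (y2 - y1) / (x2 - x1) = (7) / (8) mod 31 = 28
x3 = s^2 - x1 - x2 mod 31 = 28^2 - 12 - 20 = 8
y3 = s (x1 - x3) - y1 mod 31 = 28 * (12 - 8) - 23 = 27

P + Q = (8, 27)


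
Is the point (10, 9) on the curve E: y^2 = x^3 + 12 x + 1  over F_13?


Check whether y^2 = x^3 + 12 x + 1 (mod 13) for (x, y) = (10, 9).
LHS: y^2 = 9^2 mod 13 = 3
RHS: x^3 + 12 x + 1 = 10^3 + 12*10 + 1 mod 13 = 3
LHS = RHS

Yes, on the curve


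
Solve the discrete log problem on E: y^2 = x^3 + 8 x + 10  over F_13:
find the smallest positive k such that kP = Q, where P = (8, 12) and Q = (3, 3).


Enumerate multiples of P until we hit Q = (3, 3):
  1P = (8, 12)
  2P = (0, 7)
  3P = (6, 12)
  4P = (12, 1)
  5P = (3, 10)
  6P = (11, 5)
  7P = (11, 8)
  8P = (3, 3)
Match found at i = 8.

k = 8


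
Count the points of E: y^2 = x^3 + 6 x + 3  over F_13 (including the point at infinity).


For each x in F_13, count y with y^2 = x^3 + 6 x + 3 mod 13:
  x = 0: RHS = 3, y in [4, 9]  -> 2 point(s)
  x = 1: RHS = 10, y in [6, 7]  -> 2 point(s)
  x = 2: RHS = 10, y in [6, 7]  -> 2 point(s)
  x = 3: RHS = 9, y in [3, 10]  -> 2 point(s)
  x = 4: RHS = 0, y in [0]  -> 1 point(s)
  x = 8: RHS = 4, y in [2, 11]  -> 2 point(s)
  x = 10: RHS = 10, y in [6, 7]  -> 2 point(s)
  x = 11: RHS = 9, y in [3, 10]  -> 2 point(s)
  x = 12: RHS = 9, y in [3, 10]  -> 2 point(s)
Affine points: 17. Add the point at infinity: total = 18.

#E(F_13) = 18


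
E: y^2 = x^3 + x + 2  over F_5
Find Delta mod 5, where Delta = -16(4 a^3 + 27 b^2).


4 a^3 + 27 b^2 = 4*1^3 + 27*2^2 = 4 + 108 = 112
Delta = -16 * (112) = -1792
Delta mod 5 = 3

Delta = 3 (mod 5)


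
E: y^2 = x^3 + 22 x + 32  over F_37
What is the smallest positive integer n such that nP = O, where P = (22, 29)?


Compute successive multiples of P until we hit O:
  1P = (22, 29)
  2P = (18, 28)
  3P = (4, 31)
  4P = (27, 25)
  5P = (36, 34)
  6P = (25, 36)
  7P = (16, 22)
  8P = (24, 18)
  ... (continuing to 21P)
  21P = O

ord(P) = 21


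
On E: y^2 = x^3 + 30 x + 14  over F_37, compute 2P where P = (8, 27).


k = 2 = 10_2 (binary, LSB first: 01)
Double-and-add from P = (8, 27):
  bit 0 = 0: acc unchanged = O
  bit 1 = 1: acc = O + (21, 10) = (21, 10)

2P = (21, 10)


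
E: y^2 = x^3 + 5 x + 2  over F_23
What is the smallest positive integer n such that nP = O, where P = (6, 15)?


Compute successive multiples of P until we hit O:
  1P = (6, 15)
  2P = (20, 12)
  3P = (15, 5)
  4P = (18, 6)
  5P = (1, 10)
  6P = (17, 20)
  7P = (8, 5)
  8P = (11, 10)
  ... (continuing to 21P)
  21P = O

ord(P) = 21


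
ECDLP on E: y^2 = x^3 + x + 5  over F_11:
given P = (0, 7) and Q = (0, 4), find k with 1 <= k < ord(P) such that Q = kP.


Enumerate multiples of P until we hit Q = (0, 4):
  1P = (0, 7)
  2P = (5, 6)
  3P = (10, 6)
  4P = (2, 2)
  5P = (7, 5)
  6P = (7, 6)
  7P = (2, 9)
  8P = (10, 5)
  9P = (5, 5)
  10P = (0, 4)
Match found at i = 10.

k = 10


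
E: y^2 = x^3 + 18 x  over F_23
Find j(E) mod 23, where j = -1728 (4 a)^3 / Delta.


Delta = -16(4 a^3 + 27 b^2) mod 23 = 19
-1728 * (4 a)^3 = -1728 * (4*18)^3 mod 23 = 11
j = 11 * 19^(-1) mod 23 = 3

j = 3 (mod 23)


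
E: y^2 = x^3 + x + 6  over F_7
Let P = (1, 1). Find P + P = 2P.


Doubling: s = (3 x1^2 + a) / (2 y1)
s = (3*1^2 + 1) / (2*1) mod 7 = 2
x3 = s^2 - 2 x1 mod 7 = 2^2 - 2*1 = 2
y3 = s (x1 - x3) - y1 mod 7 = 2 * (1 - 2) - 1 = 4

2P = (2, 4)


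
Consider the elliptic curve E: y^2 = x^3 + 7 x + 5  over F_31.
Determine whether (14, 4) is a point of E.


Check whether y^2 = x^3 + 7 x + 5 (mod 31) for (x, y) = (14, 4).
LHS: y^2 = 4^2 mod 31 = 16
RHS: x^3 + 7 x + 5 = 14^3 + 7*14 + 5 mod 31 = 26
LHS != RHS

No, not on the curve


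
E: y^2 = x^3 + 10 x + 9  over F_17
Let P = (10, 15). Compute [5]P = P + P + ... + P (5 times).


k = 5 = 101_2 (binary, LSB first: 101)
Double-and-add from P = (10, 15):
  bit 0 = 1: acc = O + (10, 15) = (10, 15)
  bit 1 = 0: acc unchanged = (10, 15)
  bit 2 = 1: acc = (10, 15) + (3, 7) = (6, 9)

5P = (6, 9)


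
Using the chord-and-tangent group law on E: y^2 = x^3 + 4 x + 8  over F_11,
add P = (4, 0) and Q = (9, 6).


P != Q, so use the chord formula.
s = (y2 - y1) / (x2 - x1) = (6) / (5) mod 11 = 10
x3 = s^2 - x1 - x2 mod 11 = 10^2 - 4 - 9 = 10
y3 = s (x1 - x3) - y1 mod 11 = 10 * (4 - 10) - 0 = 6

P + Q = (10, 6)


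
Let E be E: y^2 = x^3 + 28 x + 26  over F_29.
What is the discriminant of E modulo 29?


4 a^3 + 27 b^2 = 4*28^3 + 27*26^2 = 87808 + 18252 = 106060
Delta = -16 * (106060) = -1696960
Delta mod 29 = 4

Delta = 4 (mod 29)


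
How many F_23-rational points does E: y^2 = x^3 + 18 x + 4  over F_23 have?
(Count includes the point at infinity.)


For each x in F_23, count y with y^2 = x^3 + 18 x + 4 mod 23:
  x = 0: RHS = 4, y in [2, 21]  -> 2 point(s)
  x = 1: RHS = 0, y in [0]  -> 1 point(s)
  x = 2: RHS = 2, y in [5, 18]  -> 2 point(s)
  x = 3: RHS = 16, y in [4, 19]  -> 2 point(s)
  x = 4: RHS = 2, y in [5, 18]  -> 2 point(s)
  x = 5: RHS = 12, y in [9, 14]  -> 2 point(s)
  x = 6: RHS = 6, y in [11, 12]  -> 2 point(s)
  x = 7: RHS = 13, y in [6, 17]  -> 2 point(s)
  x = 8: RHS = 16, y in [4, 19]  -> 2 point(s)
  x = 12: RHS = 16, y in [4, 19]  -> 2 point(s)
  x = 16: RHS = 18, y in [8, 15]  -> 2 point(s)
  x = 17: RHS = 2, y in [5, 18]  -> 2 point(s)
  x = 19: RHS = 6, y in [11, 12]  -> 2 point(s)
  x = 21: RHS = 6, y in [11, 12]  -> 2 point(s)
  x = 22: RHS = 8, y in [10, 13]  -> 2 point(s)
Affine points: 29. Add the point at infinity: total = 30.

#E(F_23) = 30


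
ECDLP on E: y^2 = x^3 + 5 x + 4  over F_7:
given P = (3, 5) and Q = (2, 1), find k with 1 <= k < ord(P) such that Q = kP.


Enumerate multiples of P until we hit Q = (2, 1):
  1P = (3, 5)
  2P = (2, 1)
Match found at i = 2.

k = 2


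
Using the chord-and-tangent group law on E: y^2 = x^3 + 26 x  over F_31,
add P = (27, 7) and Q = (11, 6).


P != Q, so use the chord formula.
s = (y2 - y1) / (x2 - x1) = (30) / (15) mod 31 = 2
x3 = s^2 - x1 - x2 mod 31 = 2^2 - 27 - 11 = 28
y3 = s (x1 - x3) - y1 mod 31 = 2 * (27 - 28) - 7 = 22

P + Q = (28, 22)


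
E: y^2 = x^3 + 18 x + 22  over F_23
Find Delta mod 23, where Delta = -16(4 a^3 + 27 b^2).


4 a^3 + 27 b^2 = 4*18^3 + 27*22^2 = 23328 + 13068 = 36396
Delta = -16 * (36396) = -582336
Delta mod 23 = 1

Delta = 1 (mod 23)


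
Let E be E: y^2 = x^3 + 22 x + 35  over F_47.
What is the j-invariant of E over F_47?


Delta = -16(4 a^3 + 27 b^2) mod 47 = 1
-1728 * (4 a)^3 = -1728 * (4*22)^3 mod 47 = 21
j = 21 * 1^(-1) mod 47 = 21

j = 21 (mod 47)


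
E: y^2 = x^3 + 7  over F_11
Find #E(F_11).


For each x in F_11, count y with y^2 = x^3 + 0 x + 7 mod 11:
  x = 2: RHS = 4, y in [2, 9]  -> 2 point(s)
  x = 3: RHS = 1, y in [1, 10]  -> 2 point(s)
  x = 4: RHS = 5, y in [4, 7]  -> 2 point(s)
  x = 5: RHS = 0, y in [0]  -> 1 point(s)
  x = 6: RHS = 3, y in [5, 6]  -> 2 point(s)
  x = 7: RHS = 9, y in [3, 8]  -> 2 point(s)
Affine points: 11. Add the point at infinity: total = 12.

#E(F_11) = 12


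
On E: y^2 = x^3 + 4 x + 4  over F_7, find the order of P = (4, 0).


Compute successive multiples of P until we hit O:
  1P = (4, 0)
  2P = O

ord(P) = 2


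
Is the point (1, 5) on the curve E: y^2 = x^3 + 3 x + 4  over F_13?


Check whether y^2 = x^3 + 3 x + 4 (mod 13) for (x, y) = (1, 5).
LHS: y^2 = 5^2 mod 13 = 12
RHS: x^3 + 3 x + 4 = 1^3 + 3*1 + 4 mod 13 = 8
LHS != RHS

No, not on the curve


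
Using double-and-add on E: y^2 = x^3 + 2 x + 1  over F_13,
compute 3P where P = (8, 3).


k = 3 = 11_2 (binary, LSB first: 11)
Double-and-add from P = (8, 3):
  bit 0 = 1: acc = O + (8, 3) = (8, 3)
  bit 1 = 1: acc = (8, 3) + (1, 11) = (0, 12)

3P = (0, 12)
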